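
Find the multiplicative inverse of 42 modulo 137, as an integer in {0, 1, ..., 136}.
Apply the extended Euclidean algorithm to (137, 42), tracking rows (r, s, t) with s·137 + t·42 = r. Each division r_prev = q·r_cur + r_new produces the new row as (previous row) − q·(current row):
  row A: (137, 1, 0)   [1·137 + 0·42 = 137]
  row B: (42, 0, 1)   [0·137 + 1·42 = 42]
  137 = 3·42 + 11   → row C = row A − 3·row B = (11, 1, −3)   [check: 1·137 − 3·42 = 11]
  42 = 3·11 + 9   → row D = row B − 3·row C = (9, −3, 10)   [check: −3·137 + 10·42 = 9]
  11 = 1·9 + 2   → row E = row C − 1·row D = (2, 4, −13)   [check: 4·137 − 13·42 = 2]
  9 = 4·2 + 1   → row F = row D − 4·row E = (1, −19, 62)   [check: −19·137 + 62·42 = 1]
  2 = 2·1 + 0   → remainder 0, stop. gcd = 1 (last nonzero row F).
The gcd is 1, so 42 is invertible mod 137. The last nonzero row gives −19·137 + 62·42 = 1, so t = 62. So 42^(−1) ≡ 62 (mod 137). Verify: 42 · 62 = 2604 ≡ 1 (mod 137). ✓

Final answer: 42^(−1) ≡ 62 (mod 137)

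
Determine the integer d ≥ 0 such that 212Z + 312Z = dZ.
In the PID Z, (a, b) is generated by gcd(a, b). Compute gcd(312, 212) with the extended Euclidean algorithm, tracking rows (r, s, t) with s·312 + t·212 = r:
  row A: (312, 1, 0)   [1·312 + 0·212 = 312]
  row B: (212, 0, 1)   [0·312 + 1·212 = 212]
  312 = 1·212 + 100   → row C = row A − 1·row B = (100, 1, −1)   [check: 1·312 − 1·212 = 100]
  212 = 2·100 + 12   → row D = row B − 2·row C = (12, −2, 3)   [check: −2·312 + 3·212 = 12]
  100 = 8·12 + 4   → row E = row C − 8·row D = (4, 17, −25)   [check: 17·312 − 25·212 = 4]
  12 = 3·4 + 0   → remainder 0, stop. gcd = 4 (last nonzero row E).
So gcd(212, 312) = 4, with Bézout identity 17·312 − 25·212 = 4. Containment (⊇): the Bézout identity exhibits 4 as an element of (212, 312), giving (4) ⊆ (212, 312). Containment (⊆): since 4 | 212 and 4 | 312 (212 = 4·53, 312 = 4·78), every Z-linear combination of 212 and 312 is divisible by 4, so (212, 312) ⊆ (4). Therefore (212, 312) = (4), d = 4.

Final answer: (212, 312) = (4); d = 4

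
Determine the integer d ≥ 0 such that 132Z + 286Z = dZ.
In the PID Z, (a, b) is generated by gcd(a, b). Compute gcd(286, 132) with the extended Euclidean algorithm, tracking rows (r, s, t) with s·286 + t·132 = r:
  row A: (286, 1, 0)   [1·286 + 0·132 = 286]
  row B: (132, 0, 1)   [0·286 + 1·132 = 132]
  286 = 2·132 + 22   → row C = row A − 2·row B = (22, 1, −2)   [check: 1·286 − 2·132 = 22]
  132 = 6·22 + 0   → remainder 0, stop. gcd = 22 (last nonzero row C).
So gcd(132, 286) = 22, with Bézout identity 1·286 − 2·132 = 22. Containment (⊇): the Bézout identity exhibits 22 as an element of (132, 286), giving (22) ⊆ (132, 286). Containment (⊆): since 22 | 132 and 22 | 286 (132 = 22·6, 286 = 22·13), every Z-linear combination of 132 and 286 is divisible by 22, so (132, 286) ⊆ (22). Therefore (132, 286) = (22), d = 22.

Final answer: (132, 286) = (22); d = 22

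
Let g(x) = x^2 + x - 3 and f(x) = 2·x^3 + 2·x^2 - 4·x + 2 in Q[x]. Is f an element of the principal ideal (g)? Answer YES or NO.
NO

In Q[x] the ideal (g) consists of all multiples of g, so f ∈ (g) iff g | f, i.e. iff the remainder of f on division by g is 0. Divide f by g (g is monic, so eliminate the leading term of the running remainder at each step):
  leading term 2·x^3: subtract (2·x)·g(x) = 2·x^3 + 2·x^2 - 6·x, leaving 2·x + 2
The remainder r(x) = 2·x + 2 ≠ 0 (and deg r < deg g), so g ∤ f, i.e. f ∉ (g).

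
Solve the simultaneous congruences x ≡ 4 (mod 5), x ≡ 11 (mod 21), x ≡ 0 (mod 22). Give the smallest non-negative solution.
The moduli 5, 21, 22 are pairwise coprime, so by the CRT there is a unique solution mod 5·21·22 = 2310.
Solve by successive substitution. Start with x ≡ 4 (mod 5).
  Combine with x ≡ 11 (mod 21): write x = 4 + 5·t and require 4 + 5·t ≡ 11 (mod 21), i.e. 5·t ≡ 11 − 4 ≡ 7 (mod 21). Since 5^(−1) ≡ 17 (mod 21), t ≡ 17·7 ≡ 14 (mod 21). So x ≡ 4 + 5·14 = 74 (mod 105).
  Combine with x ≡ 0 (mod 22): write x = 74 + 105·t and require 74 + 105·t ≡ 0 (mod 22), i.e. 105·t ≡ 0 − 74 ≡ 14 (mod 22). Since 105^(−1) ≡ 13 (mod 22) (105 ≡ 17 (mod 22)), t ≡ 13·14 ≡ 6 (mod 22). So x ≡ 74 + 105·6 = 704 (mod 2310).
Unique solution in [0, 2310): x = 704.

Final answer: x ≡ 704 (mod 2310); the representative in [0, 2310) is 704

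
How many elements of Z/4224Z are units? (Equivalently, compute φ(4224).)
An element a ∈ Z/4224Z is a unit iff gcd(a, 4224) = 1, so the number of units is φ(4224). φ is multiplicative, with φ(p^e) = p^e − p^(e−1). Factorise 4224 = 2^7 · 3 · 11. Then
  φ(4224) = (2^7 − 2^6) · (3 − 1) · (11 − 1) = 64 · 2 · 10 = 1280.

Final answer: Z/4224Z has φ(4224) = 1280 units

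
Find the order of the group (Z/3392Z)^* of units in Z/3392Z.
|(Z/3392Z)^*| = 1664

(Z/3392Z)^* consists of the classes a with gcd(a, 3392) = 1, so its order is φ(3392). φ is multiplicative, with φ(p^e) = p^e − p^(e−1). Factorise 3392 = 2^6 · 53. Then
  φ(3392) = (2^6 − 2^5) · (53 − 1) = 32 · 52 = 1664.
Thus |(Z/3392Z)^*| = 1664.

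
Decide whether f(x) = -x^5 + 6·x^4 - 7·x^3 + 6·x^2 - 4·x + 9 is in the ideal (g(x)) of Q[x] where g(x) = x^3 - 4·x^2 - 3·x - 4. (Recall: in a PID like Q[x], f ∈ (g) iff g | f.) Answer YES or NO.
NO

In Q[x] the ideal (g) consists of all multiples of g, so f ∈ (g) iff g | f, i.e. iff the remainder of f on division by g is 0. Divide f by g (g is monic, so eliminate the leading term of the running remainder at each step):
  leading term -x^5: subtract (-x^2)·g(x) = -x^5 + 4·x^4 + 3·x^3 + 4·x^2, leaving 2·x^4 - 10·x^3 + 2·x^2 - 4·x + 9
  leading term 2·x^4: subtract (2·x)·g(x) = 2·x^4 - 8·x^3 - 6·x^2 - 8·x, leaving -2·x^3 + 8·x^2 + 4·x + 9
  leading term -2·x^3: subtract (-2)·g(x) = -2·x^3 + 8·x^2 + 6·x + 8, leaving 1 - 2·x
The remainder r(x) = 1 - 2·x ≠ 0 (and deg r < deg g), so g ∤ f, i.e. f ∉ (g).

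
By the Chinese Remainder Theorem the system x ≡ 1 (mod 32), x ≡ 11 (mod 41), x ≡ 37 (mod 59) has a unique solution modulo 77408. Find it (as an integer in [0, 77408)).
The moduli 32, 41, 59 are pairwise coprime, so by the CRT there is a unique solution mod 32·41·59 = 77408.
Solve by successive substitution. Start with x ≡ 1 (mod 32).
  Combine with x ≡ 11 (mod 41): write x = 1 + 32·t and require 1 + 32·t ≡ 11 (mod 41), i.e. 32·t ≡ 11 − 1 ≡ 10 (mod 41). Since 32^(−1) ≡ 9 (mod 41), t ≡ 9·10 ≡ 8 (mod 41). So x ≡ 1 + 32·8 = 257 (mod 1312).
  Combine with x ≡ 37 (mod 59): write x = 257 + 1312·t and require 257 + 1312·t ≡ 37 (mod 59), i.e. 1312·t ≡ 37 − 257 ≡ 16 (mod 59). Since 1312^(−1) ≡ 38 (mod 59) (1312 ≡ 14 (mod 59)), t ≡ 38·16 ≡ 18 (mod 59). So x ≡ 257 + 1312·18 = 23873 (mod 77408).
Unique solution in [0, 77408): x = 23873.

Final answer: x ≡ 23873 (mod 77408); the representative in [0, 77408) is 23873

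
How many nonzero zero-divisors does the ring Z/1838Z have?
In Z/1838Z each nonzero element is either a unit (gcd with 1838 is 1) or a zero-divisor (gcd > 1). The number of units is φ(1838): factorise 1838 = 2 · 919, so φ(1838) = (2 − 1) · (919 − 1) = 1 · 918 = 918. The nonzero elements number 1838 − 1 = 1837. Hence the nonzero zero-divisors number 1837 − 918 = 919.

Final answer: Z/1838Z has 919 nonzero zero-divisors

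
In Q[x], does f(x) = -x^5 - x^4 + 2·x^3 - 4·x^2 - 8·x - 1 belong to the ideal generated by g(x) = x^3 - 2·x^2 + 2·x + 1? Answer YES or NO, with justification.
NO

In Q[x] the ideal (g) consists of all multiples of g, so f ∈ (g) iff g | f, i.e. iff the remainder of f on division by g is 0. Divide f by g (g is monic, so eliminate the leading term of the running remainder at each step):
  leading term -x^5: subtract (-x^2)·g(x) = -x^5 + 2·x^4 - 2·x^3 - x^2, leaving -3·x^4 + 4·x^3 - 3·x^2 - 8·x - 1
  leading term -3·x^4: subtract (-3·x)·g(x) = -3·x^4 + 6·x^3 - 6·x^2 - 3·x, leaving -2·x^3 + 3·x^2 - 5·x - 1
  leading term -2·x^3: subtract (-2)·g(x) = -2·x^3 + 4·x^2 - 4·x - 2, leaving -x^2 - x + 1
The remainder r(x) = -x^2 - x + 1 ≠ 0 (and deg r < deg g), so g ∤ f, i.e. f ∉ (g).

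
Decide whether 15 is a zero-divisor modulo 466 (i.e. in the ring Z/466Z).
gcd(15, 466) = 1, so 15 is a unit in Z/466Z (it has a multiplicative inverse). A unit cannot be a zero-divisor: if 15·b ≡ 0 then multiplying both sides by 15^(−1) gives b ≡ 0. So 15 is not a zero-divisor.

Final answer: NO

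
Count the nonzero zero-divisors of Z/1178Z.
In Z/1178Z each nonzero element is either a unit (gcd with 1178 is 1) or a zero-divisor (gcd > 1). The number of units is φ(1178): factorise 1178 = 2 · 19 · 31, so φ(1178) = (2 − 1) · (19 − 1) · (31 − 1) = 1 · 18 · 30 = 540. The nonzero elements number 1178 − 1 = 1177. Hence the nonzero zero-divisors number 1177 − 540 = 637.

Final answer: Z/1178Z has 637 nonzero zero-divisors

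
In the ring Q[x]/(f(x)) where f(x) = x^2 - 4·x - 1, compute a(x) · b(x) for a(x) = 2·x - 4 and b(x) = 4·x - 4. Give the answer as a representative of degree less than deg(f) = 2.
First multiply in Q[x] without reducing: a · b = 8·x^2 - 24·x + 16. Now divide by f(x) = x^2 - 4·x - 1, eliminating the leading term at each step:
  leading term 8·x^2: subtract (8)·f(x) = 8·x^2 - 32·x - 8, leaving 8·x + 24
The degree is now < 2, so this is the remainder. Hence a · b ≡ 8·x + 24 in Q[x]/(f).

Final answer: a · b ≡ 8·x + 24 (mod f(x))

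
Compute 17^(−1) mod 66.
Apply the extended Euclidean algorithm to (66, 17), tracking rows (r, s, t) with s·66 + t·17 = r. Each division r_prev = q·r_cur + r_new produces the new row as (previous row) − q·(current row):
  row A: (66, 1, 0)   [1·66 + 0·17 = 66]
  row B: (17, 0, 1)   [0·66 + 1·17 = 17]
  66 = 3·17 + 15   → row C = row A − 3·row B = (15, 1, −3)   [check: 1·66 − 3·17 = 15]
  17 = 1·15 + 2   → row D = row B − 1·row C = (2, −1, 4)   [check: −1·66 + 4·17 = 2]
  15 = 7·2 + 1   → row E = row C − 7·row D = (1, 8, −31)   [check: 8·66 − 31·17 = 1]
  2 = 2·1 + 0   → remainder 0, stop. gcd = 1 (last nonzero row E).
The gcd is 1, so 17 is invertible mod 66. The last nonzero row gives 8·66 − 31·17 = 1, so t = −31. So 17^(−1) ≡ −31 ≡ 35 (mod 66). Verify: 17 · 35 = 595 ≡ 1 (mod 66). ✓

Final answer: 17^(−1) ≡ 35 (mod 66)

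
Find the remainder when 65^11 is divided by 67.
29

Use repeated squaring. Binary(11) = 1011. Walk through the bits of the exponent 11 left-to-right: at each bit after the leading one, square the running value, then multiply by 65 if the bit is 1 (always reducing mod 67):
  bit 1 = 1 (leading): start with 65.
  bit 2 = 0: square 65^2 = 4225 ≡ 4 (mod 67).
  bit 3 = 1: square 4^2 = 16; bit is 1, so multiply 16·65 = 1040 ≡ 35 (mod 67).
  bit 4 = 1: square 35^2 = 1225 ≡ 19; bit is 1, so multiply 19·65 = 1235 ≡ 29 (mod 67).
Final value: 65^11 ≡ 29 (mod 67).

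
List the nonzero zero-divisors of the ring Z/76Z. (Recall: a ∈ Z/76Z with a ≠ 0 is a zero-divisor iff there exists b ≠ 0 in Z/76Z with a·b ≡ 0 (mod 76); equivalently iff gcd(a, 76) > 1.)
An element a ∈ Z/76Z (with a ≠ 0) is a zero-divisor iff gcd(a, 76) > 1 (because a is a unit precisely when gcd(a, n) = 1, and in Z/nZ every nonzero, non-unit element is a zero-divisor). Scan a = 1, ..., 75 and keep those with gcd(a, 76) > 1:
  gcd(2, 76) = 2, gcd(4, 76) = 4, gcd(6, 76) = 2, gcd(8, 76) = 4, gcd(10, 76) = 2, gcd(12, 76) = 4, gcd(14, 76) = 2, gcd(16, 76) = 4, gcd(18, 76) = 2, gcd(19, 76) = 19, gcd(20, 76) = 4, gcd(22, 76) = 2, gcd(24, 76) = 4, gcd(26, 76) = 2, gcd(28, 76) = 4, gcd(30, 76) = 2, gcd(32, 76) = 4, gcd(34, 76) = 2, gcd(36, 76) = 4, gcd(38, 76) = 38, gcd(40, 76) = 4, gcd(42, 76) = 2, gcd(44, 76) = 4, gcd(46, 76) = 2, gcd(48, 76) = 4, gcd(50, 76) = 2, gcd(52, 76) = 4, gcd(54, 76) = 2, gcd(56, 76) = 4, gcd(57, 76) = 19, gcd(58, 76) = 2, gcd(60, 76) = 4, gcd(62, 76) = 2, gcd(64, 76) = 4, gcd(66, 76) = 2, gcd(68, 76) = 4, gcd(70, 76) = 2, gcd(72, 76) = 4, gcd(74, 76) = 2.
All other a ∈ {1, ..., 75} have gcd(a, 76) = 1 and are units. So the nonzero zero-divisors are exactly the 39 values of a appearing in this scan.

Final answer: nonzero zero-divisors of Z/76Z = {2, 4, 6, 8, 10, 12, 14, 16, 18, 19, 20, 22, 24, 26, 28, 30, 32, 34, 36, 38, 40, 42, 44, 46, 48, 50, 52, 54, 56, 57, 58, 60, 62, 64, 66, 68, 70, 72, 74}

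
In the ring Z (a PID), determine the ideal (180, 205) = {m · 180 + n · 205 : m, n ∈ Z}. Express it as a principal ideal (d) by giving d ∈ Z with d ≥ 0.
In the PID Z, (a, b) is generated by gcd(a, b). Compute gcd(205, 180) with the extended Euclidean algorithm, tracking rows (r, s, t) with s·205 + t·180 = r:
  row A: (205, 1, 0)   [1·205 + 0·180 = 205]
  row B: (180, 0, 1)   [0·205 + 1·180 = 180]
  205 = 1·180 + 25   → row C = row A − 1·row B = (25, 1, −1)   [check: 1·205 − 1·180 = 25]
  180 = 7·25 + 5   → row D = row B − 7·row C = (5, −7, 8)   [check: −7·205 + 8·180 = 5]
  25 = 5·5 + 0   → remainder 0, stop. gcd = 5 (last nonzero row D).
So gcd(180, 205) = 5, with Bézout identity −7·205 + 8·180 = 5. Containment (⊇): the Bézout identity exhibits 5 as an element of (180, 205), giving (5) ⊆ (180, 205). Containment (⊆): since 5 | 180 and 5 | 205 (180 = 5·36, 205 = 5·41), every Z-linear combination of 180 and 205 is divisible by 5, so (180, 205) ⊆ (5). Therefore (180, 205) = (5), d = 5.

Final answer: (180, 205) = (5); d = 5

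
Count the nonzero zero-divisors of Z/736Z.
Z/736Z has 383 nonzero zero-divisors

In Z/736Z each nonzero element is either a unit (gcd with 736 is 1) or a zero-divisor (gcd > 1). The number of units is φ(736): factorise 736 = 2^5 · 23, so φ(736) = (2^5 − 2^4) · (23 − 1) = 16 · 22 = 352. The nonzero elements number 736 − 1 = 735. Hence the nonzero zero-divisors number 735 − 352 = 383.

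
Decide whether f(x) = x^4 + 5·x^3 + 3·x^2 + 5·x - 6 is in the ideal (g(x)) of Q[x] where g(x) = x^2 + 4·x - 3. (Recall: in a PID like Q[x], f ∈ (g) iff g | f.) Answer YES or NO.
In Q[x] the ideal (g) consists of all multiples of g, so f ∈ (g) iff g | f, i.e. iff the remainder of f on division by g is 0. Divide f by g (g is monic, so eliminate the leading term of the running remainder at each step):
  leading term x^4: subtract (x^2)·g(x) = x^4 + 4·x^3 - 3·x^2, leaving x^3 + 6·x^2 + 5·x - 6
  leading term x^3: subtract (x)·g(x) = x^3 + 4·x^2 - 3·x, leaving 2·x^2 + 8·x - 6
  leading term 2·x^2: subtract (2)·g(x) = 2·x^2 + 8·x - 6, leaving 0
The remainder is 0, so f(x) = g(x) · h(x) with h(x) = x^2 + x + 2. Hence g | f, i.e. f ∈ (g).

Final answer: YES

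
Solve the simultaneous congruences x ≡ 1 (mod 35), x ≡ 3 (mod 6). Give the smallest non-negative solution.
x ≡ 141 (mod 210); the representative in [0, 210) is 141

The moduli 35, 6 are pairwise coprime, so by the CRT there is a unique solution mod 35·6 = 210.
Solve by successive substitution. Start with x ≡ 1 (mod 35).
  Combine with x ≡ 3 (mod 6): write x = 1 + 35·t and require 1 + 35·t ≡ 3 (mod 6), i.e. 35·t ≡ 3 − 1 ≡ 2 (mod 6). Since 35^(−1) ≡ 5 (mod 6) (35 ≡ 5 (mod 6)), t ≡ 5·2 ≡ 4 (mod 6). So x ≡ 1 + 35·4 = 141 (mod 210).
Unique solution in [0, 210): x = 141.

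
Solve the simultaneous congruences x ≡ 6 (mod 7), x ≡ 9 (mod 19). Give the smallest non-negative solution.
The moduli 7, 19 are pairwise coprime, so by the CRT there is a unique solution mod 7·19 = 133.
Solve by successive substitution. Start with x ≡ 6 (mod 7).
  Combine with x ≡ 9 (mod 19): write x = 6 + 7·t and require 6 + 7·t ≡ 9 (mod 19), i.e. 7·t ≡ 9 − 6 ≡ 3 (mod 19). Since 7^(−1) ≡ 11 (mod 19), t ≡ 11·3 ≡ 14 (mod 19). So x ≡ 6 + 7·14 = 104 (mod 133).
Unique solution in [0, 133): x = 104.

Final answer: x ≡ 104 (mod 133); the representative in [0, 133) is 104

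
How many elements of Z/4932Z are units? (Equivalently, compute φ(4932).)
An element a ∈ Z/4932Z is a unit iff gcd(a, 4932) = 1, so the number of units is φ(4932). φ is multiplicative, with φ(p^e) = p^e − p^(e−1). Factorise 4932 = 2^2 · 3^2 · 137. Then
  φ(4932) = (2^2 − 2^1) · (3^2 − 3^1) · (137 − 1) = 2 · 6 · 136 = 1632.

Final answer: Z/4932Z has φ(4932) = 1632 units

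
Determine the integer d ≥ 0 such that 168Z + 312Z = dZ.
In the PID Z, (a, b) is generated by gcd(a, b). Compute gcd(312, 168) with the extended Euclidean algorithm, tracking rows (r, s, t) with s·312 + t·168 = r:
  row A: (312, 1, 0)   [1·312 + 0·168 = 312]
  row B: (168, 0, 1)   [0·312 + 1·168 = 168]
  312 = 1·168 + 144   → row C = row A − 1·row B = (144, 1, −1)   [check: 1·312 − 1·168 = 144]
  168 = 1·144 + 24   → row D = row B − 1·row C = (24, −1, 2)   [check: −1·312 + 2·168 = 24]
  144 = 6·24 + 0   → remainder 0, stop. gcd = 24 (last nonzero row D).
So gcd(168, 312) = 24, with Bézout identity −1·312 + 2·168 = 24. Containment (⊇): the Bézout identity exhibits 24 as an element of (168, 312), giving (24) ⊆ (168, 312). Containment (⊆): since 24 | 168 and 24 | 312 (168 = 24·7, 312 = 24·13), every Z-linear combination of 168 and 312 is divisible by 24, so (168, 312) ⊆ (24). Therefore (168, 312) = (24), d = 24.

Final answer: (168, 312) = (24); d = 24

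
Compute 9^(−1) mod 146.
Apply the extended Euclidean algorithm to (146, 9), tracking rows (r, s, t) with s·146 + t·9 = r. Each division r_prev = q·r_cur + r_new produces the new row as (previous row) − q·(current row):
  row A: (146, 1, 0)   [1·146 + 0·9 = 146]
  row B: (9, 0, 1)   [0·146 + 1·9 = 9]
  146 = 16·9 + 2   → row C = row A − 16·row B = (2, 1, −16)   [check: 1·146 − 16·9 = 2]
  9 = 4·2 + 1   → row D = row B − 4·row C = (1, −4, 65)   [check: −4·146 + 65·9 = 1]
  2 = 2·1 + 0   → remainder 0, stop. gcd = 1 (last nonzero row D).
The gcd is 1, so 9 is invertible mod 146. The last nonzero row gives −4·146 + 65·9 = 1, so t = 65. So 9^(−1) ≡ 65 (mod 146). Verify: 9 · 65 = 585 ≡ 1 (mod 146). ✓

Final answer: 9^(−1) ≡ 65 (mod 146)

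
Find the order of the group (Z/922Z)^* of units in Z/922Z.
(Z/922Z)^* consists of the classes a with gcd(a, 922) = 1, so its order is φ(922). φ is multiplicative, with φ(p^e) = p^e − p^(e−1). Factorise 922 = 2 · 461. Then
  φ(922) = (2 − 1) · (461 − 1) = 1 · 460 = 460.
Thus |(Z/922Z)^*| = 460.

Final answer: |(Z/922Z)^*| = 460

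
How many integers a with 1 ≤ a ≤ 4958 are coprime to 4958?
2376

The number of a ∈ {1, ..., 4958} with gcd(a, 4958) = 1 is by definition Euler's totient φ(4958). φ is multiplicative, with φ(p^e) = p^e − p^(e−1). Factorise 4958 = 2 · 37 · 67. Then
  φ(4958) = (2 − 1) · (37 − 1) · (67 − 1) = 1 · 36 · 66 = 2376.
So there are 2376 such integers.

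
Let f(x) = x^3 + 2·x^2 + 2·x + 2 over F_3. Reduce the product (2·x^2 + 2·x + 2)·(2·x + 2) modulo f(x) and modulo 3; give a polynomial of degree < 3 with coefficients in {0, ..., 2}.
a · b ≡ 2 (mod f(x))

Multiply as integer polynomials: a · b = 4·x^3 + 8·x^2 + 8·x + 4. Reducing coefficients mod 3: a · b ≡ x^3 + 2·x^2 + 2·x + 1. Now divide by f(x) = x^3 + 2·x^2 + 2·x + 2 in F_3[x], eliminating the leading term at each step:
  leading term x^3: subtract (1)·f(x) = x^3 + 2·x^2 + 2·x + 2, leaving 2 (coefficients mod 3)
The degree is now < 3, so this is the remainder. Hence a · b ≡ 2 in F_3[x]/(f).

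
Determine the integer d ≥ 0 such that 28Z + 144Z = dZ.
(28, 144) = (4); d = 4

In the PID Z, (a, b) is generated by gcd(a, b). Compute gcd(144, 28) with the extended Euclidean algorithm, tracking rows (r, s, t) with s·144 + t·28 = r:
  row A: (144, 1, 0)   [1·144 + 0·28 = 144]
  row B: (28, 0, 1)   [0·144 + 1·28 = 28]
  144 = 5·28 + 4   → row C = row A − 5·row B = (4, 1, −5)   [check: 1·144 − 5·28 = 4]
  28 = 7·4 + 0   → remainder 0, stop. gcd = 4 (last nonzero row C).
So gcd(28, 144) = 4, with Bézout identity 1·144 − 5·28 = 4. Containment (⊇): the Bézout identity exhibits 4 as an element of (28, 144), giving (4) ⊆ (28, 144). Containment (⊆): since 4 | 28 and 4 | 144 (28 = 4·7, 144 = 4·36), every Z-linear combination of 28 and 144 is divisible by 4, so (28, 144) ⊆ (4). Therefore (28, 144) = (4), d = 4.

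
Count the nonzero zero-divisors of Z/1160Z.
In Z/1160Z each nonzero element is either a unit (gcd with 1160 is 1) or a zero-divisor (gcd > 1). The number of units is φ(1160): factorise 1160 = 2^3 · 5 · 29, so φ(1160) = (2^3 − 2^2) · (5 − 1) · (29 − 1) = 4 · 4 · 28 = 448. The nonzero elements number 1160 − 1 = 1159. Hence the nonzero zero-divisors number 1159 − 448 = 711.

Final answer: Z/1160Z has 711 nonzero zero-divisors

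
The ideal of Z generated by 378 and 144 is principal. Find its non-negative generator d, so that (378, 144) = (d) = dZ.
In the PID Z, (a, b) is generated by gcd(a, b). Compute gcd(378, 144) with the extended Euclidean algorithm, tracking rows (r, s, t) with s·378 + t·144 = r:
  row A: (378, 1, 0)   [1·378 + 0·144 = 378]
  row B: (144, 0, 1)   [0·378 + 1·144 = 144]
  378 = 2·144 + 90   → row C = row A − 2·row B = (90, 1, −2)   [check: 1·378 − 2·144 = 90]
  144 = 1·90 + 54   → row D = row B − 1·row C = (54, −1, 3)   [check: −1·378 + 3·144 = 54]
  90 = 1·54 + 36   → row E = row C − 1·row D = (36, 2, −5)   [check: 2·378 − 5·144 = 36]
  54 = 1·36 + 18   → row F = row D − 1·row E = (18, −3, 8)   [check: −3·378 + 8·144 = 18]
  36 = 2·18 + 0   → remainder 0, stop. gcd = 18 (last nonzero row F).
So gcd(378, 144) = 18, with Bézout identity −3·378 + 8·144 = 18. Containment (⊇): the Bézout identity exhibits 18 as an element of (378, 144), giving (18) ⊆ (378, 144). Containment (⊆): since 18 | 378 and 18 | 144 (378 = 18·21, 144 = 18·8), every Z-linear combination of 378 and 144 is divisible by 18, so (378, 144) ⊆ (18). Therefore (378, 144) = (18), d = 18.

Final answer: (378, 144) = (18); d = 18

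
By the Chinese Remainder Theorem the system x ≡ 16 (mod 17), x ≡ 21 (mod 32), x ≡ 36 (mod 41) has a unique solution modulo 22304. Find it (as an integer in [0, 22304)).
x ≡ 16149 (mod 22304); the representative in [0, 22304) is 16149

The moduli 17, 32, 41 are pairwise coprime, so by the CRT there is a unique solution mod 17·32·41 = 22304.
Solve by successive substitution. Start with x ≡ 16 (mod 17).
  Combine with x ≡ 21 (mod 32): write x = 16 + 17·t and require 16 + 17·t ≡ 21 (mod 32), i.e. 17·t ≡ 21 − 16 ≡ 5 (mod 32). Since 17^(−1) ≡ 17 (mod 32), t ≡ 17·5 ≡ 21 (mod 32). So x ≡ 16 + 17·21 = 373 (mod 544).
  Combine with x ≡ 36 (mod 41): write x = 373 + 544·t and require 373 + 544·t ≡ 36 (mod 41), i.e. 544·t ≡ 36 − 373 ≡ 32 (mod 41). Since 544^(−1) ≡ 15 (mod 41) (544 ≡ 11 (mod 41)), t ≡ 15·32 ≡ 29 (mod 41). So x ≡ 373 + 544·29 = 16149 (mod 22304).
Unique solution in [0, 22304): x = 16149.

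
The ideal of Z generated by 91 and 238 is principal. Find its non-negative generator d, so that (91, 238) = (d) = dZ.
(91, 238) = (7); d = 7

In the PID Z, (a, b) is generated by gcd(a, b). Compute gcd(238, 91) with the extended Euclidean algorithm, tracking rows (r, s, t) with s·238 + t·91 = r:
  row A: (238, 1, 0)   [1·238 + 0·91 = 238]
  row B: (91, 0, 1)   [0·238 + 1·91 = 91]
  238 = 2·91 + 56   → row C = row A − 2·row B = (56, 1, −2)   [check: 1·238 − 2·91 = 56]
  91 = 1·56 + 35   → row D = row B − 1·row C = (35, −1, 3)   [check: −1·238 + 3·91 = 35]
  56 = 1·35 + 21   → row E = row C − 1·row D = (21, 2, −5)   [check: 2·238 − 5·91 = 21]
  35 = 1·21 + 14   → row F = row D − 1·row E = (14, −3, 8)   [check: −3·238 + 8·91 = 14]
  21 = 1·14 + 7   → row G = row E − 1·row F = (7, 5, −13)   [check: 5·238 − 13·91 = 7]
  14 = 2·7 + 0   → remainder 0, stop. gcd = 7 (last nonzero row G).
So gcd(91, 238) = 7, with Bézout identity 5·238 − 13·91 = 7. Containment (⊇): the Bézout identity exhibits 7 as an element of (91, 238), giving (7) ⊆ (91, 238). Containment (⊆): since 7 | 91 and 7 | 238 (91 = 7·13, 238 = 7·34), every Z-linear combination of 91 and 238 is divisible by 7, so (91, 238) ⊆ (7). Therefore (91, 238) = (7), d = 7.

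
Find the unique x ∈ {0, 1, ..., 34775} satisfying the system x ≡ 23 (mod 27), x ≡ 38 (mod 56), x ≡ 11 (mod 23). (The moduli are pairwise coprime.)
The moduli 27, 56, 23 are pairwise coprime, so by the CRT there is a unique solution mod 27·56·23 = 34776.
Solve by successive substitution. Start with x ≡ 23 (mod 27).
  Combine with x ≡ 38 (mod 56): write x = 23 + 27·t and require 23 + 27·t ≡ 38 (mod 56), i.e. 27·t ≡ 38 − 23 ≡ 15 (mod 56). Since 27^(−1) ≡ 27 (mod 56), t ≡ 27·15 ≡ 13 (mod 56). So x ≡ 23 + 27·13 = 374 (mod 1512).
  Combine with x ≡ 11 (mod 23): write x = 374 + 1512·t and require 374 + 1512·t ≡ 11 (mod 23), i.e. 1512·t ≡ 11 − 374 ≡ 5 (mod 23). Since 1512^(−1) ≡ 19 (mod 23) (1512 ≡ 17 (mod 23)), t ≡ 19·5 ≡ 3 (mod 23). So x ≡ 374 + 1512·3 = 4910 (mod 34776).
Unique solution in [0, 34776): x = 4910.

Final answer: x ≡ 4910 (mod 34776); the representative in [0, 34776) is 4910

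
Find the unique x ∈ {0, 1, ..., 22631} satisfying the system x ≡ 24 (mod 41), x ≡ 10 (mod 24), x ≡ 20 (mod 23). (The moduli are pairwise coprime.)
The moduli 41, 24, 23 are pairwise coprime, so by the CRT there is a unique solution mod 41·24·23 = 22632.
Solve by successive substitution. Start with x ≡ 24 (mod 41).
  Combine with x ≡ 10 (mod 24): write x = 24 + 41·t and require 24 + 41·t ≡ 10 (mod 24), i.e. 41·t ≡ 10 − 24 ≡ 10 (mod 24). Since 41^(−1) ≡ 17 (mod 24) (41 ≡ 17 (mod 24)), t ≡ 17·10 ≡ 2 (mod 24). So x ≡ 24 + 41·2 = 106 (mod 984).
  Combine with x ≡ 20 (mod 23): write x = 106 + 984·t and require 106 + 984·t ≡ 20 (mod 23), i.e. 984·t ≡ 20 − 106 ≡ 6 (mod 23). Since 984^(−1) ≡ 9 (mod 23) (984 ≡ 18 (mod 23)), t ≡ 9·6 ≡ 8 (mod 23). So x ≡ 106 + 984·8 = 7978 (mod 22632).
Unique solution in [0, 22632): x = 7978.

Final answer: x ≡ 7978 (mod 22632); the representative in [0, 22632) is 7978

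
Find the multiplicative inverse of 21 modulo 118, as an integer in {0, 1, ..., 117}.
21^(−1) ≡ 45 (mod 118)

Apply the extended Euclidean algorithm to (118, 21), tracking rows (r, s, t) with s·118 + t·21 = r. Each division r_prev = q·r_cur + r_new produces the new row as (previous row) − q·(current row):
  row A: (118, 1, 0)   [1·118 + 0·21 = 118]
  row B: (21, 0, 1)   [0·118 + 1·21 = 21]
  118 = 5·21 + 13   → row C = row A − 5·row B = (13, 1, −5)   [check: 1·118 − 5·21 = 13]
  21 = 1·13 + 8   → row D = row B − 1·row C = (8, −1, 6)   [check: −1·118 + 6·21 = 8]
  13 = 1·8 + 5   → row E = row C − 1·row D = (5, 2, −11)   [check: 2·118 − 11·21 = 5]
  8 = 1·5 + 3   → row F = row D − 1·row E = (3, −3, 17)   [check: −3·118 + 17·21 = 3]
  5 = 1·3 + 2   → row G = row E − 1·row F = (2, 5, −28)   [check: 5·118 − 28·21 = 2]
  3 = 1·2 + 1   → row H = row F − 1·row G = (1, −8, 45)   [check: −8·118 + 45·21 = 1]
  2 = 2·1 + 0   → remainder 0, stop. gcd = 1 (last nonzero row H).
The gcd is 1, so 21 is invertible mod 118. The last nonzero row gives −8·118 + 45·21 = 1, so t = 45. So 21^(−1) ≡ 45 (mod 118). Verify: 21 · 45 = 945 ≡ 1 (mod 118). ✓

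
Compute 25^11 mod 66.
Use repeated squaring. Binary(11) = 1011. Walk through the bits of the exponent 11 left-to-right: at each bit after the leading one, square the running value, then multiply by 25 if the bit is 1 (always reducing mod 66):
  bit 1 = 1 (leading): start with 25.
  bit 2 = 0: square 25^2 = 625 ≡ 31 (mod 66).
  bit 3 = 1: square 31^2 = 961 ≡ 37; bit is 1, so multiply 37·25 = 925 ≡ 1 (mod 66).
  bit 4 = 1: square 1^2 = 1; bit is 1, so multiply 1·25 = 25 (mod 66).
Final value: 25^11 ≡ 25 (mod 66).

Final answer: 25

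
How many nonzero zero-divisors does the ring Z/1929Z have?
Z/1929Z has 644 nonzero zero-divisors

In Z/1929Z each nonzero element is either a unit (gcd with 1929 is 1) or a zero-divisor (gcd > 1). The number of units is φ(1929): factorise 1929 = 3 · 643, so φ(1929) = (3 − 1) · (643 − 1) = 2 · 642 = 1284. The nonzero elements number 1929 − 1 = 1928. Hence the nonzero zero-divisors number 1928 − 1284 = 644.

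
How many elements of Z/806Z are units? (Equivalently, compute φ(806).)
An element a ∈ Z/806Z is a unit iff gcd(a, 806) = 1, so the number of units is φ(806). φ is multiplicative, with φ(p^e) = p^e − p^(e−1). Factorise 806 = 2 · 13 · 31. Then
  φ(806) = (2 − 1) · (13 − 1) · (31 − 1) = 1 · 12 · 30 = 360.

Final answer: Z/806Z has φ(806) = 360 units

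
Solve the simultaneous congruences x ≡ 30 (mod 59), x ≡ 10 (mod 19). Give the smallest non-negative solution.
x ≡ 561 (mod 1121); the representative in [0, 1121) is 561

The moduli 59, 19 are pairwise coprime, so by the CRT there is a unique solution mod 59·19 = 1121.
Solve by successive substitution. Start with x ≡ 30 (mod 59).
  Combine with x ≡ 10 (mod 19): write x = 30 + 59·t and require 30 + 59·t ≡ 10 (mod 19), i.e. 59·t ≡ 10 − 30 ≡ 18 (mod 19). Since 59^(−1) ≡ 10 (mod 19) (59 ≡ 2 (mod 19)), t ≡ 10·18 ≡ 9 (mod 19). So x ≡ 30 + 59·9 = 561 (mod 1121).
Unique solution in [0, 1121): x = 561.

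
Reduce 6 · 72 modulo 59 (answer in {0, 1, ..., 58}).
19

Reduce the factors first: 72 ≡ 13 (mod 59), so 6 · 72 ≡ 6 · 13 (mod 59). 6 · 13 = 78. Dividing by 59: 78 = 1·59 + 19. So (6 · 72) mod 59 = 19.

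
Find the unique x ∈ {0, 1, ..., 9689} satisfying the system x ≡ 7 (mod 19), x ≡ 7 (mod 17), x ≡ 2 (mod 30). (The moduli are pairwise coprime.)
The moduli 19, 17, 30 are pairwise coprime, so by the CRT there is a unique solution mod 19·17·30 = 9690.
Solve by successive substitution. Start with x ≡ 7 (mod 19).
  Combine with x ≡ 7 (mod 17): write x = 7 + 19·t and require 7 + 19·t ≡ 7 (mod 17), i.e. 19·t ≡ 7 − 7 ≡ 0 (mod 17). Since 19^(−1) ≡ 9 (mod 17) (19 ≡ 2 (mod 17)), t ≡ 9·0 ≡ 0 (mod 17). So x ≡ 7 + 19·0 = 7 (mod 323).
  Combine with x ≡ 2 (mod 30): write x = 7 + 323·t and require 7 + 323·t ≡ 2 (mod 30), i.e. 323·t ≡ 2 − 7 ≡ 25 (mod 30). Since 323^(−1) ≡ 17 (mod 30) (323 ≡ 23 (mod 30)), t ≡ 17·25 ≡ 5 (mod 30). So x ≡ 7 + 323·5 = 1622 (mod 9690).
Unique solution in [0, 9690): x = 1622.

Final answer: x ≡ 1622 (mod 9690); the representative in [0, 9690) is 1622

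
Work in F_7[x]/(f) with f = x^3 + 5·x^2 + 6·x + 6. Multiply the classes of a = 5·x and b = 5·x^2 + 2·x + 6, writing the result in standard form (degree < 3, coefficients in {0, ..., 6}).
a · b ≡ 4·x^2 + 6·x + 4 (mod f(x))

Multiply as integer polynomials: a · b = 25·x^3 + 10·x^2 + 30·x. Reducing coefficients mod 7: a · b ≡ 4·x^3 + 3·x^2 + 2·x. Now divide by f(x) = x^3 + 5·x^2 + 6·x + 6 in F_7[x], eliminating the leading term at each step:
  leading term 4·x^3: subtract (4)·f(x) = 4·x^3 + 6·x^2 + 3·x + 3, leaving 4·x^2 + 6·x + 4 (coefficients mod 7)
The degree is now < 3, so this is the remainder. Hence a · b ≡ 4·x^2 + 6·x + 4 in F_7[x]/(f).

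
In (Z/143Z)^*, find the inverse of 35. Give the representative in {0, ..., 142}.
Apply the extended Euclidean algorithm to (143, 35), tracking rows (r, s, t) with s·143 + t·35 = r. Each division r_prev = q·r_cur + r_new produces the new row as (previous row) − q·(current row):
  row A: (143, 1, 0)   [1·143 + 0·35 = 143]
  row B: (35, 0, 1)   [0·143 + 1·35 = 35]
  143 = 4·35 + 3   → row C = row A − 4·row B = (3, 1, −4)   [check: 1·143 − 4·35 = 3]
  35 = 11·3 + 2   → row D = row B − 11·row C = (2, −11, 45)   [check: −11·143 + 45·35 = 2]
  3 = 1·2 + 1   → row E = row C − 1·row D = (1, 12, −49)   [check: 12·143 − 49·35 = 1]
  2 = 2·1 + 0   → remainder 0, stop. gcd = 1 (last nonzero row E).
The gcd is 1, so 35 is invertible mod 143. The last nonzero row gives 12·143 − 49·35 = 1, so t = −49. So 35^(−1) ≡ −49 ≡ 94 (mod 143). Verify: 35 · 94 = 3290 ≡ 1 (mod 143). ✓

Final answer: 35^(−1) ≡ 94 (mod 143)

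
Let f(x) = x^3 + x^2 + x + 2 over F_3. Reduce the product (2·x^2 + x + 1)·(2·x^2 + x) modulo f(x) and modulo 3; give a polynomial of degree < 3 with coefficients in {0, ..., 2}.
Multiply as integer polynomials: a · b = 4·x^4 + 4·x^3 + 3·x^2 + x. Reducing coefficients mod 3: a · b ≡ x^4 + x^3 + x. Now divide by f(x) = x^3 + x^2 + x + 2 in F_3[x], eliminating the leading term at each step:
  leading term x^4: subtract (x)·f(x) = x^4 + x^3 + x^2 + 2·x, leaving 2·x^2 + 2·x (coefficients mod 3)
The degree is now < 3, so this is the remainder. Hence a · b ≡ 2·x^2 + 2·x in F_3[x]/(f).

Final answer: a · b ≡ 2·x^2 + 2·x (mod f(x))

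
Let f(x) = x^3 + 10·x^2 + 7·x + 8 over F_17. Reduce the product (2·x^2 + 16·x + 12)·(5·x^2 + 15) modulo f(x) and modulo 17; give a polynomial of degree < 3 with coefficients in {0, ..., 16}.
Multiply as integer polynomials: a · b = 10·x^4 + 80·x^3 + 90·x^2 + 240·x + 180. Reducing coefficients mod 17: a · b ≡ 10·x^4 + 12·x^3 + 5·x^2 + 2·x + 10. Now divide by f(x) = x^3 + 10·x^2 + 7·x + 8 in F_17[x], eliminating the leading term at each step:
  leading term 10·x^4: subtract (10·x)·f(x) = 10·x^4 + 15·x^3 + 2·x^2 + 12·x, leaving 14·x^3 + 3·x^2 + 7·x + 10 (coefficients mod 17)
  leading term 14·x^3: subtract (14)·f(x) = 14·x^3 + 4·x^2 + 13·x + 10, leaving 16·x^2 + 11·x (coefficients mod 17)
The degree is now < 3, so this is the remainder. Hence a · b ≡ 16·x^2 + 11·x in F_17[x]/(f).

Final answer: a · b ≡ 16·x^2 + 11·x (mod f(x))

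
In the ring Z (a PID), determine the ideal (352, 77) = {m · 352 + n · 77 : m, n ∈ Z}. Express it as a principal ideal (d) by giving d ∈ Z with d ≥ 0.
(352, 77) = (11); d = 11

In the PID Z, (a, b) is generated by gcd(a, b). Compute gcd(352, 77) with the extended Euclidean algorithm, tracking rows (r, s, t) with s·352 + t·77 = r:
  row A: (352, 1, 0)   [1·352 + 0·77 = 352]
  row B: (77, 0, 1)   [0·352 + 1·77 = 77]
  352 = 4·77 + 44   → row C = row A − 4·row B = (44, 1, −4)   [check: 1·352 − 4·77 = 44]
  77 = 1·44 + 33   → row D = row B − 1·row C = (33, −1, 5)   [check: −1·352 + 5·77 = 33]
  44 = 1·33 + 11   → row E = row C − 1·row D = (11, 2, −9)   [check: 2·352 − 9·77 = 11]
  33 = 3·11 + 0   → remainder 0, stop. gcd = 11 (last nonzero row E).
So gcd(352, 77) = 11, with Bézout identity 2·352 − 9·77 = 11. Containment (⊇): the Bézout identity exhibits 11 as an element of (352, 77), giving (11) ⊆ (352, 77). Containment (⊆): since 11 | 352 and 11 | 77 (352 = 11·32, 77 = 11·7), every Z-linear combination of 352 and 77 is divisible by 11, so (352, 77) ⊆ (11). Therefore (352, 77) = (11), d = 11.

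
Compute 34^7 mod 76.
Use repeated squaring. Binary(7) = 111. Walk through the bits of the exponent 7 left-to-right: at each bit after the leading one, square the running value, then multiply by 34 if the bit is 1 (always reducing mod 76):
  bit 1 = 1 (leading): start with 34.
  bit 2 = 1: square 34^2 = 1156 ≡ 16; bit is 1, so multiply 16·34 = 544 ≡ 12 (mod 76).
  bit 3 = 1: square 12^2 = 144 ≡ 68; bit is 1, so multiply 68·34 = 2312 ≡ 32 (mod 76).
Final value: 34^7 ≡ 32 (mod 76).

Final answer: 32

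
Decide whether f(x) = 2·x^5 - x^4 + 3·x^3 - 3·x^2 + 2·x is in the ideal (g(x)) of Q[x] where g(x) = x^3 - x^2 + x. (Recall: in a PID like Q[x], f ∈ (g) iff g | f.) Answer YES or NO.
NO

In Q[x] the ideal (g) consists of all multiples of g, so f ∈ (g) iff g | f, i.e. iff the remainder of f on division by g is 0. Divide f by g (g is monic, so eliminate the leading term of the running remainder at each step):
  leading term 2·x^5: subtract (2·x^2)·g(x) = 2·x^5 - 2·x^4 + 2·x^3, leaving x^4 + x^3 - 3·x^2 + 2·x
  leading term x^4: subtract (x)·g(x) = x^4 - x^3 + x^2, leaving 2·x^3 - 4·x^2 + 2·x
  leading term 2·x^3: subtract (2)·g(x) = 2·x^3 - 2·x^2 + 2·x, leaving -2·x^2
The remainder r(x) = -2·x^2 ≠ 0 (and deg r < deg g), so g ∤ f, i.e. f ∉ (g).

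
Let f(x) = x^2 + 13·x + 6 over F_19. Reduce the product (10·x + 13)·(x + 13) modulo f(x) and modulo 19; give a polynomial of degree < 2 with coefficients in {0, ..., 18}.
Multiply as integer polynomials: a · b = 10·x^2 + 143·x + 169. Reducing coefficients mod 19: a · b ≡ 10·x^2 + 10·x + 17. Now divide by f(x) = x^2 + 13·x + 6 in F_19[x], eliminating the leading term at each step:
  leading term 10·x^2: subtract (10)·f(x) = 10·x^2 + 16·x + 3, leaving 13·x + 14 (coefficients mod 19)
The degree is now < 2, so this is the remainder. Hence a · b ≡ 13·x + 14 in F_19[x]/(f).

Final answer: a · b ≡ 13·x + 14 (mod f(x))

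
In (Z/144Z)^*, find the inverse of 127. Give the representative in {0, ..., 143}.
127^(−1) ≡ 127 (mod 144)

Apply the extended Euclidean algorithm to (144, 127), tracking rows (r, s, t) with s·144 + t·127 = r. Each division r_prev = q·r_cur + r_new produces the new row as (previous row) − q·(current row):
  row A: (144, 1, 0)   [1·144 + 0·127 = 144]
  row B: (127, 0, 1)   [0·144 + 1·127 = 127]
  144 = 1·127 + 17   → row C = row A − 1·row B = (17, 1, −1)   [check: 1·144 − 1·127 = 17]
  127 = 7·17 + 8   → row D = row B − 7·row C = (8, −7, 8)   [check: −7·144 + 8·127 = 8]
  17 = 2·8 + 1   → row E = row C − 2·row D = (1, 15, −17)   [check: 15·144 − 17·127 = 1]
  8 = 8·1 + 0   → remainder 0, stop. gcd = 1 (last nonzero row E).
The gcd is 1, so 127 is invertible mod 144. The last nonzero row gives 15·144 − 17·127 = 1, so t = −17. So 127^(−1) ≡ −17 ≡ 127 (mod 144). Verify: 127 · 127 = 16129 ≡ 1 (mod 144). ✓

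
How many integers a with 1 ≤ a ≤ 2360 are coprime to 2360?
The number of a ∈ {1, ..., 2360} with gcd(a, 2360) = 1 is by definition Euler's totient φ(2360). φ is multiplicative, with φ(p^e) = p^e − p^(e−1). Factorise 2360 = 2^3 · 5 · 59. Then
  φ(2360) = (2^3 − 2^2) · (5 − 1) · (59 − 1) = 4 · 4 · 58 = 928.
So there are 928 such integers.

Final answer: 928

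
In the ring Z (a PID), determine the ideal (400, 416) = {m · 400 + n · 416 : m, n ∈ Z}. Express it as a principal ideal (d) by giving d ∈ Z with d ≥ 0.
In the PID Z, (a, b) is generated by gcd(a, b). Compute gcd(416, 400) with the extended Euclidean algorithm, tracking rows (r, s, t) with s·416 + t·400 = r:
  row A: (416, 1, 0)   [1·416 + 0·400 = 416]
  row B: (400, 0, 1)   [0·416 + 1·400 = 400]
  416 = 1·400 + 16   → row C = row A − 1·row B = (16, 1, −1)   [check: 1·416 − 1·400 = 16]
  400 = 25·16 + 0   → remainder 0, stop. gcd = 16 (last nonzero row C).
So gcd(400, 416) = 16, with Bézout identity 1·416 − 1·400 = 16. Containment (⊇): the Bézout identity exhibits 16 as an element of (400, 416), giving (16) ⊆ (400, 416). Containment (⊆): since 16 | 400 and 16 | 416 (400 = 16·25, 416 = 16·26), every Z-linear combination of 400 and 416 is divisible by 16, so (400, 416) ⊆ (16). Therefore (400, 416) = (16), d = 16.

Final answer: (400, 416) = (16); d = 16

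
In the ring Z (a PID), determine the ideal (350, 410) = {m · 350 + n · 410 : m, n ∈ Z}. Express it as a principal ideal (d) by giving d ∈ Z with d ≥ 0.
In the PID Z, (a, b) is generated by gcd(a, b). Compute gcd(410, 350) with the extended Euclidean algorithm, tracking rows (r, s, t) with s·410 + t·350 = r:
  row A: (410, 1, 0)   [1·410 + 0·350 = 410]
  row B: (350, 0, 1)   [0·410 + 1·350 = 350]
  410 = 1·350 + 60   → row C = row A − 1·row B = (60, 1, −1)   [check: 1·410 − 1·350 = 60]
  350 = 5·60 + 50   → row D = row B − 5·row C = (50, −5, 6)   [check: −5·410 + 6·350 = 50]
  60 = 1·50 + 10   → row E = row C − 1·row D = (10, 6, −7)   [check: 6·410 − 7·350 = 10]
  50 = 5·10 + 0   → remainder 0, stop. gcd = 10 (last nonzero row E).
So gcd(350, 410) = 10, with Bézout identity 6·410 − 7·350 = 10. Containment (⊇): the Bézout identity exhibits 10 as an element of (350, 410), giving (10) ⊆ (350, 410). Containment (⊆): since 10 | 350 and 10 | 410 (350 = 10·35, 410 = 10·41), every Z-linear combination of 350 and 410 is divisible by 10, so (350, 410) ⊆ (10). Therefore (350, 410) = (10), d = 10.

Final answer: (350, 410) = (10); d = 10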